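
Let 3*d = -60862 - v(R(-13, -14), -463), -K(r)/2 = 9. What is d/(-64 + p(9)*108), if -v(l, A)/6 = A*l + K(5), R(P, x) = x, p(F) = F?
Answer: -11039/1362 ≈ -8.1050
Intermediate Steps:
K(r) = -18 (K(r) = -2*9 = -18)
v(l, A) = 108 - 6*A*l (v(l, A) = -6*(A*l - 18) = -6*(-18 + A*l) = 108 - 6*A*l)
d = -22078/3 (d = (-60862 - (108 - 6*(-463)*(-14)))/3 = (-60862 - (108 - 38892))/3 = (-60862 - 1*(-38784))/3 = (-60862 + 38784)/3 = (⅓)*(-22078) = -22078/3 ≈ -7359.3)
d/(-64 + p(9)*108) = -22078/(3*(-64 + 9*108)) = -22078/(3*(-64 + 972)) = -22078/3/908 = -22078/3*1/908 = -11039/1362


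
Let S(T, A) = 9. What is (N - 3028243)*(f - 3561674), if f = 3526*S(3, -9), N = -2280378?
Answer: 18739113612740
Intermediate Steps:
f = 31734 (f = 3526*9 = 31734)
(N - 3028243)*(f - 3561674) = (-2280378 - 3028243)*(31734 - 3561674) = -5308621*(-3529940) = 18739113612740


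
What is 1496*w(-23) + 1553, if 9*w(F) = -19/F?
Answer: 349895/207 ≈ 1690.3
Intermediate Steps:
w(F) = -19/(9*F) (w(F) = (-19/F)/9 = -19/(9*F))
1496*w(-23) + 1553 = 1496*(-19/9/(-23)) + 1553 = 1496*(-19/9*(-1/23)) + 1553 = 1496*(19/207) + 1553 = 28424/207 + 1553 = 349895/207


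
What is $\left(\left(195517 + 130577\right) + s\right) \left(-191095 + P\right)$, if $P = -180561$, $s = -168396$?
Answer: $-58609407888$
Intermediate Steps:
$\left(\left(195517 + 130577\right) + s\right) \left(-191095 + P\right) = \left(\left(195517 + 130577\right) - 168396\right) \left(-191095 - 180561\right) = \left(326094 - 168396\right) \left(-371656\right) = 157698 \left(-371656\right) = -58609407888$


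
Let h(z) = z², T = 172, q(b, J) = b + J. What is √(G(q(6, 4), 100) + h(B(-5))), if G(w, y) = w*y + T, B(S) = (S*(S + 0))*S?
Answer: √16797 ≈ 129.60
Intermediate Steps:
q(b, J) = J + b
B(S) = S³ (B(S) = (S*S)*S = S²*S = S³)
G(w, y) = 172 + w*y (G(w, y) = w*y + 172 = 172 + w*y)
√(G(q(6, 4), 100) + h(B(-5))) = √((172 + (4 + 6)*100) + ((-5)³)²) = √((172 + 10*100) + (-125)²) = √((172 + 1000) + 15625) = √(1172 + 15625) = √16797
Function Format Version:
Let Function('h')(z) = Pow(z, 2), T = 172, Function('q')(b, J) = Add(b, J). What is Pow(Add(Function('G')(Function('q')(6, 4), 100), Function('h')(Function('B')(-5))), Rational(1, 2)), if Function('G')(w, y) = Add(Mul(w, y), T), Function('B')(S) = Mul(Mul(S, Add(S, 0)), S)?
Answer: Pow(16797, Rational(1, 2)) ≈ 129.60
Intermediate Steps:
Function('q')(b, J) = Add(J, b)
Function('B')(S) = Pow(S, 3) (Function('B')(S) = Mul(Mul(S, S), S) = Mul(Pow(S, 2), S) = Pow(S, 3))
Function('G')(w, y) = Add(172, Mul(w, y)) (Function('G')(w, y) = Add(Mul(w, y), 172) = Add(172, Mul(w, y)))
Pow(Add(Function('G')(Function('q')(6, 4), 100), Function('h')(Function('B')(-5))), Rational(1, 2)) = Pow(Add(Add(172, Mul(Add(4, 6), 100)), Pow(Pow(-5, 3), 2)), Rational(1, 2)) = Pow(Add(Add(172, Mul(10, 100)), Pow(-125, 2)), Rational(1, 2)) = Pow(Add(Add(172, 1000), 15625), Rational(1, 2)) = Pow(Add(1172, 15625), Rational(1, 2)) = Pow(16797, Rational(1, 2))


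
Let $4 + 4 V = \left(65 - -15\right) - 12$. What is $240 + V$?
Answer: $256$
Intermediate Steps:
$V = 16$ ($V = -1 + \frac{\left(65 - -15\right) - 12}{4} = -1 + \frac{\left(65 + 15\right) - 12}{4} = -1 + \frac{80 - 12}{4} = -1 + \frac{1}{4} \cdot 68 = -1 + 17 = 16$)
$240 + V = 240 + 16 = 256$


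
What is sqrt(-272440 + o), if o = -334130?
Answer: I*sqrt(606570) ≈ 778.83*I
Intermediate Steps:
sqrt(-272440 + o) = sqrt(-272440 - 334130) = sqrt(-606570) = I*sqrt(606570)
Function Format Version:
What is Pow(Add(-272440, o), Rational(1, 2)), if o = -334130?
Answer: Mul(I, Pow(606570, Rational(1, 2))) ≈ Mul(778.83, I)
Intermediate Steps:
Pow(Add(-272440, o), Rational(1, 2)) = Pow(Add(-272440, -334130), Rational(1, 2)) = Pow(-606570, Rational(1, 2)) = Mul(I, Pow(606570, Rational(1, 2)))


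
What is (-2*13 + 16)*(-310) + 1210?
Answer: 4310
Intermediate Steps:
(-2*13 + 16)*(-310) + 1210 = (-26 + 16)*(-310) + 1210 = -10*(-310) + 1210 = 3100 + 1210 = 4310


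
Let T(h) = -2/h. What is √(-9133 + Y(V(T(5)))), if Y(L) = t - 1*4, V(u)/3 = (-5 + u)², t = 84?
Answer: I*√9053 ≈ 95.147*I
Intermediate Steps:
V(u) = 3*(-5 + u)²
Y(L) = 80 (Y(L) = 84 - 1*4 = 84 - 4 = 80)
√(-9133 + Y(V(T(5)))) = √(-9133 + 80) = √(-9053) = I*√9053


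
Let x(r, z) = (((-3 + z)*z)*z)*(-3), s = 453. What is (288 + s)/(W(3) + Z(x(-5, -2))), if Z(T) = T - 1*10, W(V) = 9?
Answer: 741/59 ≈ 12.559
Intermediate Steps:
x(r, z) = -3*z²*(-3 + z) (x(r, z) = ((z*(-3 + z))*z)*(-3) = (z²*(-3 + z))*(-3) = -3*z²*(-3 + z))
Z(T) = -10 + T (Z(T) = T - 10 = -10 + T)
(288 + s)/(W(3) + Z(x(-5, -2))) = (288 + 453)/(9 + (-10 + 3*(-2)²*(3 - 1*(-2)))) = 741/(9 + (-10 + 3*4*(3 + 2))) = 741/(9 + (-10 + 3*4*5)) = 741/(9 + (-10 + 60)) = 741/(9 + 50) = 741/59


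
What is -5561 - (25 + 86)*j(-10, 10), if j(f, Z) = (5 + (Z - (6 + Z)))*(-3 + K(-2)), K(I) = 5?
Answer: -5339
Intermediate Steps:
j(f, Z) = -2 (j(f, Z) = (5 + (Z - (6 + Z)))*(-3 + 5) = (5 + (Z + (-6 - Z)))*2 = (5 - 6)*2 = -1*2 = -2)
-5561 - (25 + 86)*j(-10, 10) = -5561 - (25 + 86)*(-2) = -5561 - 111*(-2) = -5561 - 1*(-222) = -5561 + 222 = -5339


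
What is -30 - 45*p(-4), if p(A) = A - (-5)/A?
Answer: 825/4 ≈ 206.25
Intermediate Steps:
p(A) = A + 5/A
-30 - 45*p(-4) = -30 - 45*(-4 + 5/(-4)) = -30 - 45*(-4 + 5*(-¼)) = -30 - 45*(-4 - 5/4) = -30 - 45*(-21/4) = -30 + 945/4 = 825/4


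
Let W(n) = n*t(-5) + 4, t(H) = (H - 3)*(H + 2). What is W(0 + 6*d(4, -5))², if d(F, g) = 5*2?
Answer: 2085136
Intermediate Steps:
d(F, g) = 10
t(H) = (-3 + H)*(2 + H)
W(n) = 4 + 24*n (W(n) = n*(-6 + (-5)² - 1*(-5)) + 4 = n*(-6 + 25 + 5) + 4 = n*24 + 4 = 24*n + 4 = 4 + 24*n)
W(0 + 6*d(4, -5))² = (4 + 24*(0 + 6*10))² = (4 + 24*(0 + 60))² = (4 + 24*60)² = (4 + 1440)² = 1444² = 2085136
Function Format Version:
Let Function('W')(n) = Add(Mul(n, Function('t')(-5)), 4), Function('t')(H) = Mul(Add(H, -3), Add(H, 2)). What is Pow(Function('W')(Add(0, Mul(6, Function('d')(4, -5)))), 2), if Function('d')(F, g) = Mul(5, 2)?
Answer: 2085136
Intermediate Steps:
Function('d')(F, g) = 10
Function('t')(H) = Mul(Add(-3, H), Add(2, H))
Function('W')(n) = Add(4, Mul(24, n)) (Function('W')(n) = Add(Mul(n, Add(-6, Pow(-5, 2), Mul(-1, -5))), 4) = Add(Mul(n, Add(-6, 25, 5)), 4) = Add(Mul(n, 24), 4) = Add(Mul(24, n), 4) = Add(4, Mul(24, n)))
Pow(Function('W')(Add(0, Mul(6, Function('d')(4, -5)))), 2) = Pow(Add(4, Mul(24, Add(0, Mul(6, 10)))), 2) = Pow(Add(4, Mul(24, Add(0, 60))), 2) = Pow(Add(4, Mul(24, 60)), 2) = Pow(Add(4, 1440), 2) = Pow(1444, 2) = 2085136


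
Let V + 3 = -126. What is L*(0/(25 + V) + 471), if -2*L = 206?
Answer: -48513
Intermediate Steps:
L = -103 (L = -1/2*206 = -103)
V = -129 (V = -3 - 126 = -129)
L*(0/(25 + V) + 471) = -103*(0/(25 - 129) + 471) = -103*(0/(-104) + 471) = -103*(-1/104*0 + 471) = -103*(0 + 471) = -103*471 = -48513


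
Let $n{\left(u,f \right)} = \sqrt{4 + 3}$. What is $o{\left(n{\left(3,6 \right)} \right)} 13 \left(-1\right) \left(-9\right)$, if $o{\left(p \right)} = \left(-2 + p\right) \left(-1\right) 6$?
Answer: $1404 - 702 \sqrt{7} \approx -453.32$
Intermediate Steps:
$n{\left(u,f \right)} = \sqrt{7}$
$o{\left(p \right)} = 12 - 6 p$ ($o{\left(p \right)} = \left(2 - p\right) 6 = 12 - 6 p$)
$o{\left(n{\left(3,6 \right)} \right)} 13 \left(-1\right) \left(-9\right) = \left(12 - 6 \sqrt{7}\right) 13 \left(-1\right) \left(-9\right) = \left(12 - 6 \sqrt{7}\right) \left(-13\right) \left(-9\right) = \left(-156 + 78 \sqrt{7}\right) \left(-9\right) = 1404 - 702 \sqrt{7}$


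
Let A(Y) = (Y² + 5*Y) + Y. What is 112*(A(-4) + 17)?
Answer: 1008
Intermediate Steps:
A(Y) = Y² + 6*Y
112*(A(-4) + 17) = 112*(-4*(6 - 4) + 17) = 112*(-4*2 + 17) = 112*(-8 + 17) = 112*9 = 1008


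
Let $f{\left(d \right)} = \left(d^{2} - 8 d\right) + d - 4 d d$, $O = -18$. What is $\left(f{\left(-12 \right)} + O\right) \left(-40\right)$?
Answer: $-285360$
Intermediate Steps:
$f{\left(d \right)} = d^{2} - 8 d - 4 d^{3}$ ($f{\left(d \right)} = \left(d^{2} - 8 d\right) + d \left(- 4 d^{2}\right) = \left(d^{2} - 8 d\right) - 4 d^{3} = d^{2} - 8 d - 4 d^{3}$)
$\left(f{\left(-12 \right)} + O\right) \left(-40\right) = \left(- 12 \left(-8 - 12 - 4 \left(-12\right)^{2}\right) - 18\right) \left(-40\right) = \left(- 12 \left(-8 - 12 - 576\right) - 18\right) \left(-40\right) = \left(\left(-12\right) \left(-596\right) - 18\right) \left(-40\right) = \left(7152 - 18\right) \left(-40\right) = 7134 \left(-40\right) = -285360$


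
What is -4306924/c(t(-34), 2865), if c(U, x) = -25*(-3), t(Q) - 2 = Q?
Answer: -4306924/75 ≈ -57426.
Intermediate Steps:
t(Q) = 2 + Q
c(U, x) = 75
-4306924/c(t(-34), 2865) = -4306924/75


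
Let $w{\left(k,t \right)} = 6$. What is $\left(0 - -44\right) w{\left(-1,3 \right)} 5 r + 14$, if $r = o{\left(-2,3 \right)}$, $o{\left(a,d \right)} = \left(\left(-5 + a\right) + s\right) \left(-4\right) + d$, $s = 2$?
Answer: $30374$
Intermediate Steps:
$o{\left(a,d \right)} = 12 + d - 4 a$ ($o{\left(a,d \right)} = \left(\left(-5 + a\right) + 2\right) \left(-4\right) + d = \left(-3 + a\right) \left(-4\right) + d = \left(12 - 4 a\right) + d = 12 + d - 4 a$)
$r = 23$ ($r = 12 + 3 - -8 = 12 + 3 + 8 = 23$)
$\left(0 - -44\right) w{\left(-1,3 \right)} 5 r + 14 = \left(0 - -44\right) 6 \cdot 5 \cdot 23 + 14 = \left(0 + 44\right) 30 \cdot 23 + 14 = 44 \cdot 690 + 14 = 30360 + 14 = 30374$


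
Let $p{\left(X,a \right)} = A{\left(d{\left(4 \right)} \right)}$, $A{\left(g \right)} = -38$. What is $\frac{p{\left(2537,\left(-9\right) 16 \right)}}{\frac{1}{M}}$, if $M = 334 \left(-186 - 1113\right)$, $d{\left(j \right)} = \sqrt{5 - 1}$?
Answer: $16486908$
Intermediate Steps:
$d{\left(j \right)} = 2$ ($d{\left(j \right)} = \sqrt{4} = 2$)
$p{\left(X,a \right)} = -38$
$M = -433866$ ($M = 334 \left(-186 - 1113\right) = 334 \left(-1299\right) = -433866$)
$\frac{p{\left(2537,\left(-9\right) 16 \right)}}{\frac{1}{M}} = - \frac{38}{\frac{1}{-433866}} = - \frac{38}{- \frac{1}{433866}} = \left(-38\right) \left(-433866\right) = 16486908$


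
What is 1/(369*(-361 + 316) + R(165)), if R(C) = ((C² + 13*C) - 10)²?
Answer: 1/861992995 ≈ 1.1601e-9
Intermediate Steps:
R(C) = (-10 + C² + 13*C)²
1/(369*(-361 + 316) + R(165)) = 1/(369*(-361 + 316) + (-10 + 165² + 13*165)²) = 1/(369*(-45) + (-10 + 27225 + 2145)²) = 1/(-16605 + 29360²) = 1/(-16605 + 862009600) = 1/861992995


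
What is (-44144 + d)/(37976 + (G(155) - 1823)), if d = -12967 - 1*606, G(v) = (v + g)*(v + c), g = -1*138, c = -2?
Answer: -6413/4306 ≈ -1.4893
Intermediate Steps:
g = -138
G(v) = (-138 + v)*(-2 + v) (G(v) = (v - 138)*(v - 2) = (-138 + v)*(-2 + v))
d = -13573 (d = -12967 - 606 = -13573)
(-44144 + d)/(37976 + (G(155) - 1823)) = (-44144 - 13573)/(37976 + ((276 + 155² - 140*155) - 1823)) = -57717/(37976 + ((276 + 24025 - 21700) - 1823)) = -57717/(37976 + (2601 - 1823)) = -57717/(37976 + 778) = -57717/38754 = -57717*1/38754 = -6413/4306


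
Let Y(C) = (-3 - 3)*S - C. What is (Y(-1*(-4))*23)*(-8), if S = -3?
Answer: -2576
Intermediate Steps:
Y(C) = 18 - C (Y(C) = (-3 - 3)*(-3) - C = -6*(-3) - C = 18 - C)
(Y(-1*(-4))*23)*(-8) = ((18 - (-1)*(-4))*23)*(-8) = ((18 - 1*4)*23)*(-8) = ((18 - 4)*23)*(-8) = (14*23)*(-8) = 322*(-8) = -2576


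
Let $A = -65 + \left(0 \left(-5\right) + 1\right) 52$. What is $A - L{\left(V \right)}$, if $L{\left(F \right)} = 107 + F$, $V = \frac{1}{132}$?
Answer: $- \frac{15841}{132} \approx -120.01$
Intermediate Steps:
$A = -13$ ($A = -65 + \left(0 + 1\right) 52 = -65 + 1 \cdot 52 = -65 + 52 = -13$)
$V = \frac{1}{132} \approx 0.0075758$
$A - L{\left(V \right)} = -13 - \left(107 + \frac{1}{132}\right) = -13 - \frac{14125}{132} = - \frac{15841}{132}$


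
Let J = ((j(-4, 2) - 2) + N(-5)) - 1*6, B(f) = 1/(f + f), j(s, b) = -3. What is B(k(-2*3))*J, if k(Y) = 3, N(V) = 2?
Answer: -3/2 ≈ -1.5000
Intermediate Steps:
B(f) = 1/(2*f)
J = -9 (J = ((-3 - 2) + 2) - 1*6 = (-5 + 2) - 6 = -3 - 6 = -9)
B(k(-2*3))*J = ((½)/3)*(-9) = ((½)*(⅓))*(-9) = (⅙)*(-9) = -3/2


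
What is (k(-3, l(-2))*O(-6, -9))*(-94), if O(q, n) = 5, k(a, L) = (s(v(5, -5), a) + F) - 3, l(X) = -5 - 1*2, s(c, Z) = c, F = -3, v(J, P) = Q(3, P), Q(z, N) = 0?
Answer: 2820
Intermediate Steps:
v(J, P) = 0
l(X) = -7 (l(X) = -5 - 2 = -7)
k(a, L) = -6 (k(a, L) = (0 - 3) - 3 = -3 - 3 = -6)
(k(-3, l(-2))*O(-6, -9))*(-94) = -6*5*(-94) = -30*(-94) = 2820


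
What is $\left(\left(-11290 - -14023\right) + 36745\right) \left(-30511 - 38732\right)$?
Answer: $-2733575154$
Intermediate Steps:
$\left(\left(-11290 - -14023\right) + 36745\right) \left(-30511 - 38732\right) = \left(\left(-11290 + 14023\right) + 36745\right) \left(-69243\right) = \left(2733 + 36745\right) \left(-69243\right) = 39478 \left(-69243\right) = -2733575154$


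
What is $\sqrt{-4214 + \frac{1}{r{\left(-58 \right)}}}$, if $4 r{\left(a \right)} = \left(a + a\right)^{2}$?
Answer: $\frac{i \sqrt{14175895}}{58} \approx 64.915 i$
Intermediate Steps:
$r{\left(a \right)} = a^{2}$ ($r{\left(a \right)} = \frac{\left(a + a\right)^{2}}{4} = \frac{\left(2 a\right)^{2}}{4} = \frac{4 a^{2}}{4} = a^{2}$)
$\sqrt{-4214 + \frac{1}{r{\left(-58 \right)}}} = \sqrt{-4214 + \frac{1}{\left(-58\right)^{2}}} = \sqrt{-4214 + \frac{1}{3364}} = \sqrt{- \frac{14175895}{3364}} = \frac{i \sqrt{14175895}}{58}$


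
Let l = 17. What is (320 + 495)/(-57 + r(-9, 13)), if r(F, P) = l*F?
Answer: -163/42 ≈ -3.8810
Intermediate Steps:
r(F, P) = 17*F
(320 + 495)/(-57 + r(-9, 13)) = (320 + 495)/(-57 + 17*(-9)) = 815/(-57 - 153) = 815/(-210) = 815*(-1/210) = -163/42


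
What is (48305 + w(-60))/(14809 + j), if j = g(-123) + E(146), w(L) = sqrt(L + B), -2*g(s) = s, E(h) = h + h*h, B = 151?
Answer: 19322/14533 + 2*sqrt(91)/72665 ≈ 1.3298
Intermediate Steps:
E(h) = h + h**2
g(s) = -s/2
w(L) = sqrt(151 + L) (w(L) = sqrt(L + 151) = sqrt(151 + L))
j = 43047/2 (j = -1/2*(-123) + 146*(1 + 146) = 123/2 + 146*147 = 123/2 + 21462 = 43047/2 ≈ 21524.)
(48305 + w(-60))/(14809 + j) = (48305 + sqrt(151 - 60))/(14809 + 43047/2) = (48305 + sqrt(91))/(72665/2) = (48305 + sqrt(91))*(2/72665) = 19322/14533 + 2*sqrt(91)/72665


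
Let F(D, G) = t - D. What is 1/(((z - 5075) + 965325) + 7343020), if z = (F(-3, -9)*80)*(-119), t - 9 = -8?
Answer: 1/8265190 ≈ 1.2099e-7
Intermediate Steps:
t = 1 (t = 9 - 8 = 1)
F(D, G) = 1 - D
z = -38080 (z = ((1 - 1*(-3))*80)*(-119) = ((1 + 3)*80)*(-119) = (4*80)*(-119) = 320*(-119) = -38080)
1/(((z - 5075) + 965325) + 7343020) = 1/(((-38080 - 5075) + 965325) + 7343020) = 1/((-43155 + 965325) + 7343020) = 1/(922170 + 7343020) = 1/8265190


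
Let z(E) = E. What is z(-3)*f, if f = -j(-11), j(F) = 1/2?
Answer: 3/2 ≈ 1.5000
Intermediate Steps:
j(F) = ½
f = -½ (f = -1*½ = -½ ≈ -0.50000)
z(-3)*f = -3*(-½) = 3/2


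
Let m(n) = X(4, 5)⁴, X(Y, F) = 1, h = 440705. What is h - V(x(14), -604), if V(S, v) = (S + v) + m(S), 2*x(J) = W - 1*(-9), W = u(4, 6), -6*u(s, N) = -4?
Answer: 2647819/6 ≈ 4.4130e+5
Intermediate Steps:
u(s, N) = ⅔ (u(s, N) = -⅙*(-4) = ⅔)
W = ⅔ ≈ 0.66667
x(J) = 29/6 (x(J) = (⅔ - 1*(-9))/2 = (⅔ + 9)/2 = (½)*(29/3) = 29/6)
m(n) = 1 (m(n) = 1⁴ = 1)
V(S, v) = 1 + S + v (V(S, v) = (S + v) + 1 = 1 + S + v)
h - V(x(14), -604) = 440705 - (1 + 29/6 - 604) = 440705 - 1*(-3589/6) = 440705 + 3589/6 = 2647819/6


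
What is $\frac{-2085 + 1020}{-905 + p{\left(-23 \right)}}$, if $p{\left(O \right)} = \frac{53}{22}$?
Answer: $\frac{7810}{6619} \approx 1.1799$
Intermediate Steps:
$p{\left(O \right)} = \frac{53}{22}$ ($p{\left(O \right)} = 53 \cdot \frac{1}{22} = \frac{53}{22}$)
$\frac{-2085 + 1020}{-905 + p{\left(-23 \right)}} = \frac{-2085 + 1020}{-905 + \frac{53}{22}} = - \frac{1065}{- \frac{19857}{22}} = \left(-1065\right) \left(- \frac{22}{19857}\right) = \frac{7810}{6619}$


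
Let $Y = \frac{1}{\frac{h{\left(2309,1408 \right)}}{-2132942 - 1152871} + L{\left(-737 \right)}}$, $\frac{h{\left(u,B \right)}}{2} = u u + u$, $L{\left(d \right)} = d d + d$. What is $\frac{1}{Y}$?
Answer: $\frac{594106483212}{1095271} \approx 5.4243 \cdot 10^{5}$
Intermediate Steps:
$L{\left(d \right)} = d + d^{2}$ ($L{\left(d \right)} = d^{2} + d = d + d^{2}$)
$h{\left(u,B \right)} = 2 u + 2 u^{2}$ ($h{\left(u,B \right)} = 2 \left(u u + u\right) = 2 \left(u^{2} + u\right) = 2 \left(u + u^{2}\right) = 2 u + 2 u^{2}$)
$Y = \frac{1095271}{594106483212}$ ($Y = \frac{1}{\frac{2 \cdot 2309 \left(1 + 2309\right)}{-2132942 - 1152871} - 737 \left(1 - 737\right)} = \frac{1}{\frac{2 \cdot 2309 \cdot 2310}{-2132942 - 1152871} - -542432} = \frac{1}{\frac{10667580}{-3285813} + 542432} = \frac{1}{10667580 \left(- \frac{1}{3285813}\right) + 542432} = \frac{1}{- \frac{3555860}{1095271} + 542432} = \frac{1}{\frac{594106483212}{1095271}} = \frac{1095271}{594106483212} \approx 1.8436 \cdot 10^{-6}$)
$\frac{1}{Y} = \frac{1}{\frac{1095271}{594106483212}} = \frac{594106483212}{1095271}$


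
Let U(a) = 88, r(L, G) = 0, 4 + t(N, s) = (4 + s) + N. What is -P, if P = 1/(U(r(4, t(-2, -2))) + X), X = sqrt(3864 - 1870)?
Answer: -44/2875 + sqrt(1994)/5750 ≈ -0.0075384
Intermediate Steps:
t(N, s) = N + s (t(N, s) = -4 + ((4 + s) + N) = -4 + (4 + N + s) = N + s)
X = sqrt(1994) ≈ 44.654
P = 1/(88 + sqrt(1994)) ≈ 0.0075384
-P = -(44/2875 - sqrt(1994)/5750) = -44/2875 + sqrt(1994)/5750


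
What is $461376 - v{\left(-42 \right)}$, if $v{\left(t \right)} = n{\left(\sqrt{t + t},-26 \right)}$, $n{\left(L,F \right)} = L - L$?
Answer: $461376$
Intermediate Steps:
$n{\left(L,F \right)} = 0$
$v{\left(t \right)} = 0$
$461376 - v{\left(-42 \right)} = 461376 - 0 = 461376 + 0 = 461376$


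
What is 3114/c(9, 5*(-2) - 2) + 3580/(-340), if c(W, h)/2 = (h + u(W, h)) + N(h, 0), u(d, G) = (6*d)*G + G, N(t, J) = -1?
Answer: -146936/11441 ≈ -12.843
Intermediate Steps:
u(d, G) = G + 6*G*d (u(d, G) = 6*G*d + G = G + 6*G*d)
c(W, h) = -2 + 2*h + 2*h*(1 + 6*W) (c(W, h) = 2*((h + h*(1 + 6*W)) - 1) = 2*(-1 + h + h*(1 + 6*W)) = -2 + 2*h + 2*h*(1 + 6*W))
3114/c(9, 5*(-2) - 2) + 3580/(-340) = 3114/(-2 + 4*(5*(-2) - 2) + 12*9*(5*(-2) - 2)) + 3580/(-340) = 3114/(-2 + 4*(-10 - 2) + 12*9*(-10 - 2)) + 3580*(-1/340) = 3114/(-2 + 4*(-12) + 12*9*(-12)) - 179/17 = 3114/(-2 - 48 - 1296) - 179/17 = 3114/(-1346) - 179/17 = 3114*(-1/1346) - 179/17 = -1557/673 - 179/17 = -146936/11441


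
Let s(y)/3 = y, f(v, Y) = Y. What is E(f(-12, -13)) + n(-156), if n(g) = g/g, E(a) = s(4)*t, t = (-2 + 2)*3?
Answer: 1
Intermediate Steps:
s(y) = 3*y
t = 0 (t = 0*3 = 0)
E(a) = 0 (E(a) = (3*4)*0 = 12*0 = 0)
n(g) = 1
E(f(-12, -13)) + n(-156) = 0 + 1 = 1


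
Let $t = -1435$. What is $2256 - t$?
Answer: $3691$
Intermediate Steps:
$2256 - t = 2256 - -1435 = 2256 + 1435 = 3691$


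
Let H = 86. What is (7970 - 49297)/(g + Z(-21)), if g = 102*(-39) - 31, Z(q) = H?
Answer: 41327/3923 ≈ 10.535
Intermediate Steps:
Z(q) = 86
g = -4009 (g = -3978 - 31 = -4009)
(7970 - 49297)/(g + Z(-21)) = (7970 - 49297)/(-4009 + 86) = -41327/(-3923) = -41327*(-1/3923) = 41327/3923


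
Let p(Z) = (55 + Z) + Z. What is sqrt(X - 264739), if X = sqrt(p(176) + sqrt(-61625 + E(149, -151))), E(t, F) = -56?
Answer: sqrt(-264739 + sqrt(407 + I*sqrt(61681))) ≈ 0.006 + 514.51*I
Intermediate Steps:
p(Z) = 55 + 2*Z
X = sqrt(407 + I*sqrt(61681)) (X = sqrt((55 + 2*176) + sqrt(-61625 - 56)) = sqrt((55 + 352) + sqrt(-61681)) = sqrt(407 + I*sqrt(61681)) ≈ 21.021 + 5.9073*I)
sqrt(X - 264739) = sqrt(sqrt(407 + I*sqrt(61681)) - 264739) = sqrt(-264739 + sqrt(407 + I*sqrt(61681)))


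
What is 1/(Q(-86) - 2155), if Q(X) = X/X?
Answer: -1/2154 ≈ -0.00046425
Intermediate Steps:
Q(X) = 1
1/(Q(-86) - 2155) = 1/(1 - 2155) = 1/(-2154) = -1/2154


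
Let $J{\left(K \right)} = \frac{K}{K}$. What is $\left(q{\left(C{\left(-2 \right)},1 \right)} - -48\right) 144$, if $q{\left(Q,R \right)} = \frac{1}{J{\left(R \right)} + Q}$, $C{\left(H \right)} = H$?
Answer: $6768$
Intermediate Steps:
$J{\left(K \right)} = 1$
$q{\left(Q,R \right)} = \frac{1}{1 + Q}$
$\left(q{\left(C{\left(-2 \right)},1 \right)} - -48\right) 144 = \left(\frac{1}{1 - 2} - -48\right) 144 = \left(\frac{1}{-1} + 48\right) 144 = \left(-1 + 48\right) 144 = 47 \cdot 144 = 6768$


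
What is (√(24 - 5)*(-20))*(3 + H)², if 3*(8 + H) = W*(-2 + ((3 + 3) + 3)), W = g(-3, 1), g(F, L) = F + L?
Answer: -16820*√19/9 ≈ -8146.3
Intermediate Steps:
W = -2 (W = -3 + 1 = -2)
H = -38/3 (H = -8 + (-2*(-2 + ((3 + 3) + 3)))/3 = -8 + (-2*(-2 + (6 + 3)))/3 = -8 + (-2*(-2 + 9))/3 = -8 + (-2*7)/3 = -8 + (⅓)*(-14) = -8 - 14/3 = -38/3 ≈ -12.667)
(√(24 - 5)*(-20))*(3 + H)² = (√(24 - 5)*(-20))*(3 - 38/3)² = (√19*(-20))*(-29/3)² = -20*√19*(841/9) = -16820*√19/9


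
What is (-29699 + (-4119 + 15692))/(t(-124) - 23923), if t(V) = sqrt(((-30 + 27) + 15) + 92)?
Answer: 433628298/572309825 + 36252*sqrt(26)/572309825 ≈ 0.75800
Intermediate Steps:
t(V) = 2*sqrt(26) (t(V) = sqrt((-3 + 15) + 92) = sqrt(12 + 92) = sqrt(104) = 2*sqrt(26))
(-29699 + (-4119 + 15692))/(t(-124) - 23923) = (-29699 + (-4119 + 15692))/(2*sqrt(26) - 23923) = (-29699 + 11573)/(-23923 + 2*sqrt(26)) = -18126/(-23923 + 2*sqrt(26))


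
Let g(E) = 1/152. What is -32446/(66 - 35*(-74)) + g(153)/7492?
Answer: -1154655719/94519072 ≈ -12.216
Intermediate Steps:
g(E) = 1/152
-32446/(66 - 35*(-74)) + g(153)/7492 = -32446/(66 - 35*(-74)) + (1/152)/7492 = -32446/(66 + 2590) + (1/152)*(1/7492) = -32446/2656 + 1/1138784 = -32446*1/2656 + 1/1138784 = -16223/1328 + 1/1138784 = -1154655719/94519072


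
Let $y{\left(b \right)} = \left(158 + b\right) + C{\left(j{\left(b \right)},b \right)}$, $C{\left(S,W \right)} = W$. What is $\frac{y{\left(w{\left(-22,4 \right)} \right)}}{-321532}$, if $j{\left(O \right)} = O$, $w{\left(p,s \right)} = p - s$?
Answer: $- \frac{53}{160766} \approx -0.00032967$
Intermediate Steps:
$y{\left(b \right)} = 158 + 2 b$ ($y{\left(b \right)} = \left(158 + b\right) + b = 158 + 2 b$)
$\frac{y{\left(w{\left(-22,4 \right)} \right)}}{-321532} = \frac{158 + 2 \left(-22 - 4\right)}{-321532} = \left(158 + 2 \left(-22 - 4\right)\right) \left(- \frac{1}{321532}\right) = \left(158 + 2 \left(-26\right)\right) \left(- \frac{1}{321532}\right) = \left(158 - 52\right) \left(- \frac{1}{321532}\right) = 106 \left(- \frac{1}{321532}\right) = - \frac{53}{160766}$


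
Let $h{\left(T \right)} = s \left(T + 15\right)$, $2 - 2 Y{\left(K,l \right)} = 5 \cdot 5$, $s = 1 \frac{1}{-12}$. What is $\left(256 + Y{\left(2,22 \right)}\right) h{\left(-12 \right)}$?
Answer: $- \frac{489}{8} \approx -61.125$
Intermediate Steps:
$s = - \frac{1}{12}$ ($s = 1 \left(- \frac{1}{12}\right) = - \frac{1}{12} \approx -0.083333$)
$Y{\left(K,l \right)} = - \frac{23}{2}$ ($Y{\left(K,l \right)} = 1 - \frac{5 \cdot 5}{2} = 1 - \frac{25}{2} = - \frac{23}{2}$)
$h{\left(T \right)} = - \frac{5}{4} - \frac{T}{12}$ ($h{\left(T \right)} = - \frac{T + 15}{12} = - \frac{15 + T}{12} = - \frac{5}{4} - \frac{T}{12}$)
$\left(256 + Y{\left(2,22 \right)}\right) h{\left(-12 \right)} = \left(256 - \frac{23}{2}\right) \left(- \frac{5}{4} - -1\right) = \frac{489 \left(- \frac{5}{4} + 1\right)}{2} = \frac{489}{2} \left(- \frac{1}{4}\right) = - \frac{489}{8}$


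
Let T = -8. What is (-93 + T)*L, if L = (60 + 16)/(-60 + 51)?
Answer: 7676/9 ≈ 852.89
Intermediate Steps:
L = -76/9 (L = 76/(-9) = 76*(-⅑) = -76/9 ≈ -8.4444)
(-93 + T)*L = (-93 - 8)*(-76/9) = -101*(-76/9) = 7676/9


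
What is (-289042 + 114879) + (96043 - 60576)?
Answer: -138696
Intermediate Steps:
(-289042 + 114879) + (96043 - 60576) = -174163 + 35467 = -138696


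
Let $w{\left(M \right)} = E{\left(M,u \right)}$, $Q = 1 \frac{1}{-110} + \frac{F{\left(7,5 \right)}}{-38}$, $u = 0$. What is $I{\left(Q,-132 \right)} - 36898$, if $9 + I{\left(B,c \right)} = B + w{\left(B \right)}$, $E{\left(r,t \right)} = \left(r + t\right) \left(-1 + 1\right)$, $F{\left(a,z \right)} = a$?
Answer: $- \frac{38568017}{1045} \approx -36907.0$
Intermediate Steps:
$Q = - \frac{202}{1045}$ ($Q = 1 \frac{1}{-110} + \frac{7}{-38} = 1 \left(- \frac{1}{110}\right) + 7 \left(- \frac{1}{38}\right) = - \frac{1}{110} - \frac{7}{38} = - \frac{202}{1045} \approx -0.1933$)
$E{\left(r,t \right)} = 0$ ($E{\left(r,t \right)} = \left(r + t\right) 0 = 0$)
$w{\left(M \right)} = 0$
$I{\left(B,c \right)} = -9 + B$ ($I{\left(B,c \right)} = -9 + \left(B + 0\right) = -9 + B$)
$I{\left(Q,-132 \right)} - 36898 = \left(-9 - \frac{202}{1045}\right) - 36898 = - \frac{9607}{1045} - 36898 = - \frac{38568017}{1045}$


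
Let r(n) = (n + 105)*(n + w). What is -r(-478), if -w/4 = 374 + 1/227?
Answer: -167142046/227 ≈ -7.3631e+5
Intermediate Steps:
w = -339596/227 (w = -4*(374 + 1/227) = -4*84899/227 = -339596/227 ≈ -1496.0)
r(n) = (105 + n)*(-339596/227 + n) (r(n) = (n + 105)*(n - 339596/227) = (105 + n)*(-339596/227 + n))
-r(-478) = -(-35657580/227 + (-478)**2 - 315761/227*(-478)) = -(-35657580/227 + 228484 + 150933758/227) = -1*167142046/227 = -167142046/227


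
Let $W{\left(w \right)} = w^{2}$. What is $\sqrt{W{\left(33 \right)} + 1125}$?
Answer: $3 \sqrt{246} \approx 47.053$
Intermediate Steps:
$\sqrt{W{\left(33 \right)} + 1125} = \sqrt{33^{2} + 1125} = \sqrt{1089 + 1125} = \sqrt{2214} = 3 \sqrt{246}$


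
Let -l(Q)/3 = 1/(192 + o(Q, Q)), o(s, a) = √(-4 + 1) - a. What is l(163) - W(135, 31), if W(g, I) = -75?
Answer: 63213/844 + 3*I*√3/844 ≈ 74.897 + 0.0061566*I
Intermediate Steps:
o(s, a) = -a + I*√3 (o(s, a) = √(-3) - a = I*√3 - a = -a + I*√3)
l(Q) = -3/(192 - Q + I*√3) (l(Q) = -3/(192 + (-Q + I*√3)) = -3/(192 - Q + I*√3))
l(163) - W(135, 31) = 3/(-192 + 163 - I*√3) - 1*(-75) = 3/(-29 - I*√3) + 75 = 75 + 3/(-29 - I*√3)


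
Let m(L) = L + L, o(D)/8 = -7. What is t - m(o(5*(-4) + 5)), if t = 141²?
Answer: 19993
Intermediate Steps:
o(D) = -56 (o(D) = 8*(-7) = -56)
t = 19881
m(L) = 2*L
t - m(o(5*(-4) + 5)) = 19881 - 2*(-56) = 19881 - 1*(-112) = 19881 + 112 = 19993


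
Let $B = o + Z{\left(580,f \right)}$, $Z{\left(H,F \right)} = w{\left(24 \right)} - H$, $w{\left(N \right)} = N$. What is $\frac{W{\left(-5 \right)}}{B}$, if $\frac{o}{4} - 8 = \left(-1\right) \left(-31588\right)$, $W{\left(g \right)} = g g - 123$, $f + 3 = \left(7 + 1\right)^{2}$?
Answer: $- \frac{49}{62914} \approx -0.00077884$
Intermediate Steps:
$f = 61$ ($f = -3 + \left(7 + 1\right)^{2} = -3 + 8^{2} = -3 + 64 = 61$)
$Z{\left(H,F \right)} = 24 - H$
$W{\left(g \right)} = -123 + g^{2}$ ($W{\left(g \right)} = g^{2} - 123 = -123 + g^{2}$)
$o = 126384$ ($o = 32 + 4 \left(\left(-1\right) \left(-31588\right)\right) = 32 + 4 \cdot 31588 = 32 + 126352 = 126384$)
$B = 125828$ ($B = 126384 + \left(24 - 580\right) = 126384 - 556 = 125828$)
$\frac{W{\left(-5 \right)}}{B} = \frac{-123 + \left(-5\right)^{2}}{125828} = \left(-123 + 25\right) \frac{1}{125828} = \left(-98\right) \frac{1}{125828} = - \frac{49}{62914}$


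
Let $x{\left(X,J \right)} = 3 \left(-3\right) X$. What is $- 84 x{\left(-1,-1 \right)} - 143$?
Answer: $-899$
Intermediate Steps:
$x{\left(X,J \right)} = - 9 X$
$- 84 x{\left(-1,-1 \right)} - 143 = - 84 \left(\left(-9\right) \left(-1\right)\right) - 143 = \left(-84\right) 9 - 143 = -756 - 143 = -899$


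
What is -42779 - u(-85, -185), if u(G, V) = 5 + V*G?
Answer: -58509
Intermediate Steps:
u(G, V) = 5 + G*V
-42779 - u(-85, -185) = -42779 - (5 - 85*(-185)) = -42779 - (5 + 15725) = -42779 - 1*15730 = -42779 - 15730 = -58509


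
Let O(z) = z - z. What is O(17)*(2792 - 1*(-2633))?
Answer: 0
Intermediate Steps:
O(z) = 0
O(17)*(2792 - 1*(-2633)) = 0*(2792 - 1*(-2633)) = 0*(2792 + 2633) = 0*5425 = 0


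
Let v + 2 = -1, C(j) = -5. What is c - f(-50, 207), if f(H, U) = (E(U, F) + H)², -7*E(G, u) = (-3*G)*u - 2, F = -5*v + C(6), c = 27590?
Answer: -33011134/49 ≈ -6.7370e+5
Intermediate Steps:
v = -3 (v = -2 - 1 = -3)
F = 10 (F = -5*(-3) - 5 = 15 - 5 = 10)
E(G, u) = 2/7 + 3*G*u/7 (E(G, u) = -((-3*G)*u - 2)/7 = -(-3*G*u - 2)/7 = -(-2 - 3*G*u)/7 = 2/7 + 3*G*u/7)
f(H, U) = (2/7 + H + 30*U/7)² (f(H, U) = ((2/7 + (3/7)*U*10) + H)² = ((2/7 + 30*U/7) + H)² = (2/7 + H + 30*U/7)²)
c - f(-50, 207) = 27590 - (2 + 7*(-50) + 30*207)²/49 = 27590 - (2 - 350 + 6210)²/49 = 27590 - 5862²/49 = 27590 - 34363044/49 = -33011134/49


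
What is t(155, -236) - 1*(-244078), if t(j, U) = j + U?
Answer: 243997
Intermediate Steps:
t(j, U) = U + j
t(155, -236) - 1*(-244078) = (-236 + 155) - 1*(-244078) = -81 + 244078 = 243997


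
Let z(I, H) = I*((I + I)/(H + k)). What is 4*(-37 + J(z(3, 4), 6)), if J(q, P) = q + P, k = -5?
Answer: -196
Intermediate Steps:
z(I, H) = 2*I²/(-5 + H) (z(I, H) = I*((I + I)/(H - 5)) = I*((2*I)/(-5 + H)) = I*(2*I/(-5 + H)) = 2*I²/(-5 + H))
J(q, P) = P + q
4*(-37 + J(z(3, 4), 6)) = 4*(-37 + (6 + 2*3²/(-5 + 4))) = 4*(-37 + (6 + 2*9/(-1))) = 4*(-37 + (6 + 2*9*(-1))) = 4*(-37 + (6 - 18)) = 4*(-37 - 12) = 4*(-49) = -196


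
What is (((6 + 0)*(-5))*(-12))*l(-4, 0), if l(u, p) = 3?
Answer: 1080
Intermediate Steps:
(((6 + 0)*(-5))*(-12))*l(-4, 0) = (((6 + 0)*(-5))*(-12))*3 = ((6*(-5))*(-12))*3 = -30*(-12)*3 = 360*3 = 1080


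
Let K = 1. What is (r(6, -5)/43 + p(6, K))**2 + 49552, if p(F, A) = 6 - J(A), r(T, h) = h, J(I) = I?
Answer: 91665748/1849 ≈ 49576.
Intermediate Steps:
p(F, A) = 6 - A
(r(6, -5)/43 + p(6, K))**2 + 49552 = (-5/43 + (6 - 1*1))**2 + 49552 = (-5*1/43 + (6 - 1))**2 + 49552 = (-5/43 + 5)**2 + 49552 = (210/43)**2 + 49552 = 44100/1849 + 49552 = 91665748/1849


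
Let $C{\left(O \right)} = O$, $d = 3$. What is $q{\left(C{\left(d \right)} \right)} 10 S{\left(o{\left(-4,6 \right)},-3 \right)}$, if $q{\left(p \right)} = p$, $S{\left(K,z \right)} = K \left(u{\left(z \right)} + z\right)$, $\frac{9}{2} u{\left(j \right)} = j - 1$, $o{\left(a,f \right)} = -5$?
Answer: $\frac{1750}{3} \approx 583.33$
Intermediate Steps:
$u{\left(j \right)} = - \frac{2}{9} + \frac{2 j}{9}$ ($u{\left(j \right)} = \frac{2 \left(j - 1\right)}{9} = \frac{2 \left(-1 + j\right)}{9} = - \frac{2}{9} + \frac{2 j}{9}$)
$S{\left(K,z \right)} = K \left(- \frac{2}{9} + \frac{11 z}{9}\right)$ ($S{\left(K,z \right)} = K \left(\left(- \frac{2}{9} + \frac{2 z}{9}\right) + z\right) = K \left(- \frac{2}{9} + \frac{11 z}{9}\right)$)
$q{\left(C{\left(d \right)} \right)} 10 S{\left(o{\left(-4,6 \right)},-3 \right)} = 3 \cdot 10 \cdot \frac{1}{9} \left(-5\right) \left(-2 + 11 \left(-3\right)\right) = 30 \cdot \frac{1}{9} \left(-5\right) \left(-2 - 33\right) = 30 \cdot \frac{1}{9} \left(-5\right) \left(-35\right) = 30 \cdot \frac{175}{9} = \frac{1750}{3}$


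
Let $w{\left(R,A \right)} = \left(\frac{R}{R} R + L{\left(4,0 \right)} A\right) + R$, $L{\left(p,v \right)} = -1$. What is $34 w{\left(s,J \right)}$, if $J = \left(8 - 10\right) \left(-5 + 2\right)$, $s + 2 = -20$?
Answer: $-1700$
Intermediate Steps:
$s = -22$ ($s = -2 - 20 = -22$)
$J = 6$ ($J = \left(-2\right) \left(-3\right) = 6$)
$w{\left(R,A \right)} = - A + 2 R$ ($w{\left(R,A \right)} = \left(\frac{R}{R} R - A\right) + R = \left(1 R - A\right) + R = \left(R - A\right) + R = - A + 2 R$)
$34 w{\left(s,J \right)} = 34 \left(\left(-1\right) 6 + 2 \left(-22\right)\right) = 34 \left(-6 - 44\right) = 34 \left(-50\right) = -1700$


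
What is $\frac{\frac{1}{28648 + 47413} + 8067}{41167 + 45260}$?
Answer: $\frac{613584088}{6573724047} \approx 0.093339$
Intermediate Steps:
$\frac{\frac{1}{28648 + 47413} + 8067}{41167 + 45260} = \frac{\frac{1}{76061} + 8067}{86427} = \left(\frac{1}{76061} + 8067\right) \frac{1}{86427} = \frac{613584088}{76061} \cdot \frac{1}{86427} = \frac{613584088}{6573724047}$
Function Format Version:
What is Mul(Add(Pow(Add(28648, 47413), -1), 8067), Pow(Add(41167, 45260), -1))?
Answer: Rational(613584088, 6573724047) ≈ 0.093339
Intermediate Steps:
Mul(Add(Pow(Add(28648, 47413), -1), 8067), Pow(Add(41167, 45260), -1)) = Mul(Add(Pow(76061, -1), 8067), Pow(86427, -1)) = Mul(Add(Rational(1, 76061), 8067), Rational(1, 86427)) = Mul(Rational(613584088, 76061), Rational(1, 86427)) = Rational(613584088, 6573724047)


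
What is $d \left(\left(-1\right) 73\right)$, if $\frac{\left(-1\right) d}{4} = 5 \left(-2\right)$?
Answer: $-2920$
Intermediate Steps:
$d = 40$ ($d = - 4 \cdot 5 \left(-2\right) = \left(-4\right) \left(-10\right) = 40$)
$d \left(\left(-1\right) 73\right) = 40 \left(\left(-1\right) 73\right) = 40 \left(-73\right) = -2920$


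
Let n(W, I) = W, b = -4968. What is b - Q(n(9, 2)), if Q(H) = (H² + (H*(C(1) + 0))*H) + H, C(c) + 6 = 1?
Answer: -4653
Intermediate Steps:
C(c) = -5 (C(c) = -6 + 1 = -5)
Q(H) = H - 4*H² (Q(H) = (H² + (H*(-5 + 0))*H) + H = (H² + (H*(-5))*H) + H = (H² + (-5*H)*H) + H = (H² - 5*H²) + H = -4*H² + H = H - 4*H²)
b - Q(n(9, 2)) = -4968 - 9*(1 - 4*9) = -4968 - 9*(1 - 36) = -4968 - 9*(-35) = -4968 - 1*(-315) = -4968 + 315 = -4653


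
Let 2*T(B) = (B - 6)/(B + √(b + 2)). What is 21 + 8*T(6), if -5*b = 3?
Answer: 21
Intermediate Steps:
b = -⅗ (b = -⅕*3 = -⅗ ≈ -0.60000)
T(B) = (-6 + B)/(2*(B + √35/5)) (T(B) = ((B - 6)/(B + √(-⅗ + 2)))/2 = ((-6 + B)/(B + √(7/5)))/2 = ((-6 + B)/(B + √35/5))/2 = (-6 + B)/(2*(B + √35/5)))
21 + 8*T(6) = 21 + 8*(5*(-6 + 6)/(2*(√35 + 5*6))) = 21 + 8*((5/2)*0/(√35 + 30)) = 21 + 8*((5/2)*0/(30 + √35)) = 21 + 8*0 = 21 + 0 = 21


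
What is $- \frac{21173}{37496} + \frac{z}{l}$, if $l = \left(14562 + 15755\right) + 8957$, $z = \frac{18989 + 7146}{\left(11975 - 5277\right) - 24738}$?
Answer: $- \frac{375052828251}{664150674704} \approx -0.56471$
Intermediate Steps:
$z = - \frac{5227}{3608}$ ($z = \frac{26135}{\left(11975 - 5277\right) - 24738} = \frac{26135}{6698 - 24738} = \frac{26135}{-18040} = 26135 \left(- \frac{1}{18040}\right) = - \frac{5227}{3608} \approx -1.4487$)
$l = 39274$ ($l = 30317 + 8957 = 39274$)
$- \frac{21173}{37496} + \frac{z}{l} = - \frac{21173}{37496} - \frac{5227}{3608 \cdot 39274} = \left(-21173\right) \frac{1}{37496} - \frac{5227}{141700592} = - \frac{21173}{37496} - \frac{5227}{141700592} = - \frac{375052828251}{664150674704}$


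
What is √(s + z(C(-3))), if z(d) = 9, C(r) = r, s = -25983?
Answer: 3*I*√2886 ≈ 161.16*I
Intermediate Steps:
√(s + z(C(-3))) = √(-25983 + 9) = √(-25974) = 3*I*√2886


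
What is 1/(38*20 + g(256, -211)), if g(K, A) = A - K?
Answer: 1/293 ≈ 0.0034130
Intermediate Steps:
1/(38*20 + g(256, -211)) = 1/(38*20 + (-211 - 1*256)) = 1/(760 + (-211 - 256)) = 1/(760 - 467) = 1/293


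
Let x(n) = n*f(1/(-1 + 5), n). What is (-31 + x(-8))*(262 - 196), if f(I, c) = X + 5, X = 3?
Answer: -6270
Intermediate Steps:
f(I, c) = 8 (f(I, c) = 3 + 5 = 8)
x(n) = 8*n (x(n) = n*8 = 8*n)
(-31 + x(-8))*(262 - 196) = (-31 + 8*(-8))*(262 - 196) = (-31 - 64)*66 = -95*66 = -6270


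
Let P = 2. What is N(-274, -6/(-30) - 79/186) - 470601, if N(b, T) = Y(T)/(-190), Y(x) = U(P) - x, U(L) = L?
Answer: -83155198769/176700 ≈ -4.7060e+5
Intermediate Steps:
Y(x) = 2 - x
N(b, T) = -1/95 + T/190 (N(b, T) = (2 - T)/(-190) = (2 - T)*(-1/190) = -1/95 + T/190)
N(-274, -6/(-30) - 79/186) - 470601 = (-1/95 + (-6/(-30) - 79/186)/190) - 470601 = (-1/95 + (-6*(-1/30) - 79*1/186)/190) - 470601 = (-1/95 + (⅕ - 79/186)/190) - 470601 = (-1/95 + (1/190)*(-209/930)) - 470601 = (-1/95 - 11/9300) - 470601 = -2069/176700 - 470601 = -83155198769/176700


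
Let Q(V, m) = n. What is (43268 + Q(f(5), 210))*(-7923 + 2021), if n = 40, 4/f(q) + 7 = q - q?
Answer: -255603816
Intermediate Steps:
f(q) = -4/7 (f(q) = 4/(-7 + (q - q)) = 4/(-7 + 0) = 4/(-7) = 4*(-⅐) = -4/7)
Q(V, m) = 40
(43268 + Q(f(5), 210))*(-7923 + 2021) = (43268 + 40)*(-7923 + 2021) = 43308*(-5902) = -255603816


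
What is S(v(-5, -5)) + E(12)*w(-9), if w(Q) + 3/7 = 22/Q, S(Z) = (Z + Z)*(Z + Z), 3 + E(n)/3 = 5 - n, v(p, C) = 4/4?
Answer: 1894/21 ≈ 90.190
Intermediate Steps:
v(p, C) = 1 (v(p, C) = 4*(¼) = 1)
E(n) = 6 - 3*n (E(n) = -9 + 3*(5 - n) = -9 + (15 - 3*n) = 6 - 3*n)
S(Z) = 4*Z² (S(Z) = (2*Z)*(2*Z) = 4*Z²)
w(Q) = -3/7 + 22/Q
S(v(-5, -5)) + E(12)*w(-9) = 4*1² + (6 - 3*12)*(-3/7 + 22/(-9)) = 4*1 + (6 - 36)*(-3/7 + 22*(-⅑)) = 4 - 30*(-3/7 - 22/9) = 4 - 30*(-181/63) = 4 + 1810/21 = 1894/21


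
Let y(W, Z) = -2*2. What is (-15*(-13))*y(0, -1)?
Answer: -780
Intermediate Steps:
y(W, Z) = -4
(-15*(-13))*y(0, -1) = -15*(-13)*(-4) = 195*(-4) = -780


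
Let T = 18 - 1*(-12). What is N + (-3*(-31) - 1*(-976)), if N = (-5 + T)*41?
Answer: 2094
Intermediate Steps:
T = 30 (T = 18 + 12 = 30)
N = 1025 (N = (-5 + 30)*41 = 25*41 = 1025)
N + (-3*(-31) - 1*(-976)) = 1025 + (-3*(-31) - 1*(-976)) = 1025 + (93 + 976) = 1025 + 1069 = 2094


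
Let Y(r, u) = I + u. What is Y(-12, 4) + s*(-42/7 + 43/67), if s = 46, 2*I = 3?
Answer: -32291/134 ≈ -240.98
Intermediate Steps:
I = 3/2 (I = (½)*3 = 3/2 ≈ 1.5000)
Y(r, u) = 3/2 + u
Y(-12, 4) + s*(-42/7 + 43/67) = (3/2 + 4) + 46*(-42/7 + 43/67) = 11/2 + 46*(-42*⅐ + 43*(1/67)) = 11/2 + 46*(-6 + 43/67) = 11/2 + 46*(-359/67) = 11/2 - 16514/67 = -32291/134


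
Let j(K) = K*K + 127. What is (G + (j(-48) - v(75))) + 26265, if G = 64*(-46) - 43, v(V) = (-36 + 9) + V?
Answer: 25661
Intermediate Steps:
j(K) = 127 + K**2 (j(K) = K**2 + 127 = 127 + K**2)
v(V) = -27 + V
G = -2987 (G = -2944 - 43 = -2987)
(G + (j(-48) - v(75))) + 26265 = (-2987 + ((127 + (-48)**2) - (-27 + 75))) + 26265 = (-2987 + ((127 + 2304) - 1*48)) + 26265 = (-2987 + (2431 - 48)) + 26265 = (-2987 + 2383) + 26265 = -604 + 26265 = 25661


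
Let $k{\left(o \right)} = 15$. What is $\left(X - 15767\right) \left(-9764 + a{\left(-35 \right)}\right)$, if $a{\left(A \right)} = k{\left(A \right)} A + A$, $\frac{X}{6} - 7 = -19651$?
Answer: $1379606444$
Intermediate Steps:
$X = -117864$ ($X = 42 + 6 \left(-19651\right) = 42 - 117906 = -117864$)
$a{\left(A \right)} = 16 A$ ($a{\left(A \right)} = 15 A + A = 16 A$)
$\left(X - 15767\right) \left(-9764 + a{\left(-35 \right)}\right) = \left(-117864 - 15767\right) \left(-9764 + 16 \left(-35\right)\right) = - 133631 \left(-9764 - 560\right) = \left(-133631\right) \left(-10324\right) = 1379606444$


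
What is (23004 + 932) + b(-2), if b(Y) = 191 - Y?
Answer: 24129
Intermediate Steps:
(23004 + 932) + b(-2) = (23004 + 932) + (191 - 1*(-2)) = 23936 + (191 + 2) = 23936 + 193 = 24129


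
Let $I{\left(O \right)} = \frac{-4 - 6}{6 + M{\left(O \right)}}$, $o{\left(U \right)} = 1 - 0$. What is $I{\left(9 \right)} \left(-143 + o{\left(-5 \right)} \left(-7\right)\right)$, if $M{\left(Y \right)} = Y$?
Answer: $100$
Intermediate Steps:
$o{\left(U \right)} = 1$ ($o{\left(U \right)} = 1 + 0 = 1$)
$I{\left(O \right)} = - \frac{10}{6 + O}$ ($I{\left(O \right)} = \frac{-4 - 6}{6 + O} = - \frac{10}{6 + O}$)
$I{\left(9 \right)} \left(-143 + o{\left(-5 \right)} \left(-7\right)\right) = - \frac{10}{6 + 9} \left(-143 + 1 \left(-7\right)\right) = - \frac{10}{15} \left(-143 - 7\right) = \left(-10\right) \frac{1}{15} \left(-150\right) = \left(- \frac{2}{3}\right) \left(-150\right) = 100$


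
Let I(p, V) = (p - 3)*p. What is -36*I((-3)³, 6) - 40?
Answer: -29200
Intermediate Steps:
I(p, V) = p*(-3 + p) (I(p, V) = (-3 + p)*p = p*(-3 + p))
-36*I((-3)³, 6) - 40 = -36*(-3)³*(-3 + (-3)³) - 40 = -(-972)*(-3 - 27) - 40 = -(-972)*(-30) - 40 = -36*810 - 40 = -29160 - 40 = -29200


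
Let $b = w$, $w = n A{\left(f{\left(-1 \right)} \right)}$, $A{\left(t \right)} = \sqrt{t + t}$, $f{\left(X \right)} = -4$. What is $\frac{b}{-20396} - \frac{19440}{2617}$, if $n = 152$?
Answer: $- \frac{19440}{2617} - \frac{76 i \sqrt{2}}{5099} \approx -7.4284 - 0.021079 i$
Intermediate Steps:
$A{\left(t \right)} = \sqrt{2} \sqrt{t}$ ($A{\left(t \right)} = \sqrt{2 t} = \sqrt{2} \sqrt{t}$)
$w = 304 i \sqrt{2}$ ($w = 152 \sqrt{2} \sqrt{-4} = 152 \sqrt{2} \cdot 2 i = 152 \cdot 2 i \sqrt{2} = 304 i \sqrt{2} \approx 429.92 i$)
$b = 304 i \sqrt{2} \approx 429.92 i$
$\frac{b}{-20396} - \frac{19440}{2617} = \frac{304 i \sqrt{2}}{-20396} - \frac{19440}{2617} = 304 i \sqrt{2} \left(- \frac{1}{20396}\right) - \frac{19440}{2617} = - \frac{76 i \sqrt{2}}{5099} - \frac{19440}{2617} = - \frac{19440}{2617} - \frac{76 i \sqrt{2}}{5099}$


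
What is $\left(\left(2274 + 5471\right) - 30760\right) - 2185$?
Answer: $-25200$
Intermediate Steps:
$\left(\left(2274 + 5471\right) - 30760\right) - 2185 = \left(7745 - 30760\right) - 2185 = -23015 - 2185 = -25200$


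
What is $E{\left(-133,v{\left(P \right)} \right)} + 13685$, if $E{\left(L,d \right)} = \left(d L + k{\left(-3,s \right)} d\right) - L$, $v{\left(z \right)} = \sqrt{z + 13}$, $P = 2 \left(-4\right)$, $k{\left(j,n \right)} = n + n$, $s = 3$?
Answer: $13818 - 127 \sqrt{5} \approx 13534.0$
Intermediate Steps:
$k{\left(j,n \right)} = 2 n$
$P = -8$
$v{\left(z \right)} = \sqrt{13 + z}$
$E{\left(L,d \right)} = - L + 6 d + L d$ ($E{\left(L,d \right)} = \left(d L + 2 \cdot 3 d\right) - L = \left(L d + 6 d\right) - L = \left(6 d + L d\right) - L = - L + 6 d + L d$)
$E{\left(-133,v{\left(P \right)} \right)} + 13685 = \left(\left(-1\right) \left(-133\right) + 6 \sqrt{13 - 8} - 133 \sqrt{13 - 8}\right) + 13685 = \left(133 + 6 \sqrt{5} - 133 \sqrt{5}\right) + 13685 = \left(133 - 127 \sqrt{5}\right) + 13685 = 13818 - 127 \sqrt{5}$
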